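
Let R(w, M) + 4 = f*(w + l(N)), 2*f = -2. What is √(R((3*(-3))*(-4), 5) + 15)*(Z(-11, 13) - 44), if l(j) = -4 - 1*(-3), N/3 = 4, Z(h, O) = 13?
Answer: -62*I*√6 ≈ -151.87*I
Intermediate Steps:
f = -1 (f = (½)*(-2) = -1)
N = 12 (N = 3*4 = 12)
l(j) = -1 (l(j) = -4 + 3 = -1)
R(w, M) = -3 - w (R(w, M) = -4 - (w - 1) = -4 - (-1 + w) = -4 + (1 - w) = -3 - w)
√(R((3*(-3))*(-4), 5) + 15)*(Z(-11, 13) - 44) = √((-3 - 3*(-3)*(-4)) + 15)*(13 - 44) = √((-3 - (-9)*(-4)) + 15)*(-31) = √((-3 - 1*36) + 15)*(-31) = √((-3 - 36) + 15)*(-31) = √(-39 + 15)*(-31) = √(-24)*(-31) = (2*I*√6)*(-31) = -62*I*√6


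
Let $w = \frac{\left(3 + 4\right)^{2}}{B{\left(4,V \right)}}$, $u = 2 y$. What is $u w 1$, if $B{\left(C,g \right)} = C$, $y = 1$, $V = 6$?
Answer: $\frac{49}{2} \approx 24.5$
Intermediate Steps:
$u = 2$ ($u = 2 \cdot 1 = 2$)
$w = \frac{49}{4}$ ($w = \frac{\left(3 + 4\right)^{2}}{4} = 7^{2} \cdot \frac{1}{4} = 49 \cdot \frac{1}{4} = \frac{49}{4} \approx 12.25$)
$u w 1 = 2 \cdot \frac{49}{4} \cdot 1 = \frac{49}{2} \cdot 1 = \frac{49}{2}$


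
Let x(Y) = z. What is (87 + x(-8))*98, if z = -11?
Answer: 7448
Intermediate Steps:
x(Y) = -11
(87 + x(-8))*98 = (87 - 11)*98 = 76*98 = 7448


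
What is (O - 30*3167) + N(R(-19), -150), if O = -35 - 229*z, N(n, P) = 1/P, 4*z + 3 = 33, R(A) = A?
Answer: -7257188/75 ≈ -96763.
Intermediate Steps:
z = 15/2 (z = -¾ + (¼)*33 = -¾ + 33/4 = 15/2 ≈ 7.5000)
O = -3505/2 (O = -35 - 229*15/2 = -35 - 3435/2 = -3505/2 ≈ -1752.5)
(O - 30*3167) + N(R(-19), -150) = (-3505/2 - 30*3167) + 1/(-150) = (-3505/2 - 95010) - 1/150 = -193525/2 - 1/150 = -7257188/75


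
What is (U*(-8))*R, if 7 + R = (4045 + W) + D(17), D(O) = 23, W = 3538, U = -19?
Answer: 1155048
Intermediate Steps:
R = 7599 (R = -7 + ((4045 + 3538) + 23) = -7 + (7583 + 23) = -7 + 7606 = 7599)
(U*(-8))*R = -19*(-8)*7599 = 152*7599 = 1155048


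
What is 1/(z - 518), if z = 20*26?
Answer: ½ ≈ 0.50000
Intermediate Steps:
z = 520
1/(z - 518) = 1/(520 - 518) = 1/2 = ½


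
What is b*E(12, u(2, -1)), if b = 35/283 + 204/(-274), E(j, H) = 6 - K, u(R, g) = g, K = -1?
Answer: -168497/38771 ≈ -4.3460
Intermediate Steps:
E(j, H) = 7 (E(j, H) = 6 - 1*(-1) = 6 + 1 = 7)
b = -24071/38771 (b = 35*(1/283) + 204*(-1/274) = 35/283 - 102/137 = -24071/38771 ≈ -0.62085)
b*E(12, u(2, -1)) = -24071/38771*7 = -168497/38771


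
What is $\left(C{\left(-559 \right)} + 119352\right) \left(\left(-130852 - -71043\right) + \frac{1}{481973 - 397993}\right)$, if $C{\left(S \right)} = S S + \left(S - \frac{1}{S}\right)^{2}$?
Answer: $- \frac{1168210345497153668787}{26242154380} \approx -4.4517 \cdot 10^{10}$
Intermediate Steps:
$C{\left(S \right)} = S^{2} + \left(S - \frac{1}{S}\right)^{2}$
$\left(C{\left(-559 \right)} + 119352\right) \left(\left(-130852 - -71043\right) + \frac{1}{481973 - 397993}\right) = \left(\frac{\left(-559\right)^{4} + \left(-1 + \left(-559\right)^{2}\right)^{2}}{312481} + 119352\right) \left(\left(-130852 - -71043\right) + \frac{1}{481973 - 397993}\right) = \left(\frac{97644375361 + \left(-1 + 312481\right)^{2}}{312481} + 119352\right) \left(\left(-130852 + 71043\right) + \frac{1}{83980}\right) = \left(\frac{97644375361 + 312480^{2}}{312481} + 119352\right) \left(-59809 + \frac{1}{83980}\right) = \left(\frac{97644375361 + 97643750400}{312481} + 119352\right) \left(- \frac{5022759819}{83980}\right) = \left(\frac{1}{312481} \cdot 195288125761 + 119352\right) \left(- \frac{5022759819}{83980}\right) = \left(\frac{195288125761}{312481} + 119352\right) \left(- \frac{5022759819}{83980}\right) = \frac{232583358073}{312481} \left(- \frac{5022759819}{83980}\right) = - \frac{1168210345497153668787}{26242154380}$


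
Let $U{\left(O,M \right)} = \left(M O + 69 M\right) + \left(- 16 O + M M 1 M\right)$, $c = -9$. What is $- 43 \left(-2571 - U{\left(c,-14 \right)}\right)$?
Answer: $-37367$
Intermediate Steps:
$U{\left(O,M \right)} = M^{3} - 16 O + 69 M + M O$ ($U{\left(O,M \right)} = \left(69 M + M O\right) + \left(- 16 O + M^{2} \cdot 1 M\right) = \left(69 M + M O\right) + \left(- 16 O + M^{2} M\right) = \left(69 M + M O\right) + \left(- 16 O + M^{3}\right) = \left(69 M + M O\right) + \left(M^{3} - 16 O\right) = M^{3} - 16 O + 69 M + M O$)
$- 43 \left(-2571 - U{\left(c,-14 \right)}\right) = - 43 \left(-2571 - \left(\left(-14\right)^{3} - -144 + 69 \left(-14\right) - -126\right)\right) = - 43 \left(-2571 - \left(-2744 + 144 - 966 + 126\right)\right) = - 43 \left(-2571 - -3440\right) = - 43 \left(-2571 + 3440\right) = \left(-43\right) 869 = -37367$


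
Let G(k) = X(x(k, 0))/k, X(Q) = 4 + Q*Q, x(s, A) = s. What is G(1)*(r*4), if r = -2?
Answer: -40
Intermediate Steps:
X(Q) = 4 + Q²
G(k) = (4 + k²)/k
G(1)*(r*4) = (1 + 4/1)*(-2*4) = (1 + 4*1)*(-8) = (1 + 4)*(-8) = 5*(-8) = -40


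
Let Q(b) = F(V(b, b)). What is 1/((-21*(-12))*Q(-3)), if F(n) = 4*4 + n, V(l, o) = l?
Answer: 1/3276 ≈ 0.00030525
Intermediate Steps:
F(n) = 16 + n
Q(b) = 16 + b
1/((-21*(-12))*Q(-3)) = 1/((-21*(-12))*(16 - 3)) = 1/(252*13) = 1/3276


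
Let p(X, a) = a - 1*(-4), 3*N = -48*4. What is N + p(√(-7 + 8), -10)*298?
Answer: -1852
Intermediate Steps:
N = -64 (N = (-48*4)/3 = (⅓)*(-192) = -64)
p(X, a) = 4 + a (p(X, a) = a + 4 = 4 + a)
N + p(√(-7 + 8), -10)*298 = -64 + (4 - 10)*298 = -64 - 6*298 = -64 - 1788 = -1852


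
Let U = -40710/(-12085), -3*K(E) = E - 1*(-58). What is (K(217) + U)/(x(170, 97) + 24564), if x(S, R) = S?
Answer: -640249/179346234 ≈ -0.0035699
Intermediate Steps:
K(E) = -58/3 - E/3 (K(E) = -(E - 1*(-58))/3 = -(E + 58)/3 = -(58 + E)/3 = -58/3 - E/3)
U = 8142/2417 (U = -40710*(-1/12085) = 8142/2417 ≈ 3.3686)
(K(217) + U)/(x(170, 97) + 24564) = ((-58/3 - 1/3*217) + 8142/2417)/(170 + 24564) = ((-58/3 - 217/3) + 8142/2417)/24734 = (-275/3 + 8142/2417)*(1/24734) = -640249/7251*1/24734 = -640249/179346234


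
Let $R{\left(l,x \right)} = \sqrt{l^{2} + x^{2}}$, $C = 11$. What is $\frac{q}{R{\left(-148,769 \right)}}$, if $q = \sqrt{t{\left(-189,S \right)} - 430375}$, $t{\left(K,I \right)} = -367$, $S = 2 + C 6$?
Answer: $\frac{i \sqrt{264158992630}}{613265} \approx 0.83808 i$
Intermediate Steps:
$S = 68$ ($S = 2 + 11 \cdot 6 = 2 + 66 = 68$)
$q = i \sqrt{430742}$ ($q = \sqrt{-367 - 430375} = \sqrt{-430742} = i \sqrt{430742} \approx 656.31 i$)
$\frac{q}{R{\left(-148,769 \right)}} = \frac{i \sqrt{430742}}{\sqrt{\left(-148\right)^{2} + 769^{2}}} = \frac{i \sqrt{430742}}{\sqrt{21904 + 591361}} = \frac{i \sqrt{430742}}{\sqrt{613265}} = i \sqrt{430742} \frac{\sqrt{613265}}{613265} = \frac{i \sqrt{264158992630}}{613265}$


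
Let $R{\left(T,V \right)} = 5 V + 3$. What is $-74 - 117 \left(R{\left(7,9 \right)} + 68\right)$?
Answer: $-13646$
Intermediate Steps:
$R{\left(T,V \right)} = 3 + 5 V$
$-74 - 117 \left(R{\left(7,9 \right)} + 68\right) = -74 - 117 \left(\left(3 + 5 \cdot 9\right) + 68\right) = -74 - 117 \left(\left(3 + 45\right) + 68\right) = -74 - 117 \left(48 + 68\right) = -74 - 13572 = -13646$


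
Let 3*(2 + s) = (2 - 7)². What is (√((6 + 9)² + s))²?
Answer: 694/3 ≈ 231.33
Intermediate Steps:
s = 19/3 (s = -2 + (2 - 7)²/3 = -2 + (⅓)*(-5)² = -2 + (⅓)*25 = -2 + 25/3 = 19/3 ≈ 6.3333)
(√((6 + 9)² + s))² = (√((6 + 9)² + 19/3))² = (√(15² + 19/3))² = (√(225 + 19/3))² = (√(694/3))² = (√2082/3)² = 694/3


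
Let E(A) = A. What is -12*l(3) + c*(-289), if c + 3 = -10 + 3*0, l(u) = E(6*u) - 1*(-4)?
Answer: 3493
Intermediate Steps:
l(u) = 4 + 6*u (l(u) = 6*u - 1*(-4) = 6*u + 4 = 4 + 6*u)
c = -13 (c = -3 + (-10 + 3*0) = -3 + (-10 + 0) = -3 - 10 = -13)
-12*l(3) + c*(-289) = -12*(4 + 6*3) - 13*(-289) = -12*(4 + 18) + 3757 = -12*22 + 3757 = -264 + 3757 = 3493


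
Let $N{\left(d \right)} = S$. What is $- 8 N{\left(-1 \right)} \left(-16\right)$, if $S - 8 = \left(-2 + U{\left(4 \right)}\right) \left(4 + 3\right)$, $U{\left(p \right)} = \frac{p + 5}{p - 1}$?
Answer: $1920$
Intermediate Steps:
$U{\left(p \right)} = \frac{5 + p}{-1 + p}$
$S = 15$ ($S = 8 + \left(-2 + \frac{5 + 4}{-1 + 4}\right) \left(4 + 3\right) = 8 + \left(-2 + \frac{1}{3} \cdot 9\right) 7 = 8 + \left(-2 + 3\right) 7 = 8 + 1 \cdot 7 = 8 + 7 = 15$)
$N{\left(d \right)} = 15$
$- 8 N{\left(-1 \right)} \left(-16\right) = \left(-8\right) 15 \left(-16\right) = \left(-120\right) \left(-16\right) = 1920$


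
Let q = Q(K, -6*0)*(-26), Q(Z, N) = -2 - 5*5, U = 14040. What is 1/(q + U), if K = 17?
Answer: 1/14742 ≈ 6.7833e-5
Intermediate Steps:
Q(Z, N) = -27 (Q(Z, N) = -2 - 25 = -27)
q = 702 (q = -27*(-26) = 702)
1/(q + U) = 1/(702 + 14040) = 1/14742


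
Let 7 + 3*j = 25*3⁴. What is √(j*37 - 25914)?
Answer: 2*I*√2307/3 ≈ 32.021*I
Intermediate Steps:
j = 2018/3 (j = -7/3 + (25*3⁴)/3 = -7/3 + (25*81)/3 = -7/3 + (⅓)*2025 = -7/3 + 675 = 2018/3 ≈ 672.67)
√(j*37 - 25914) = √((2018/3)*37 - 25914) = √(74666/3 - 25914) = √(-3076/3) = 2*I*√2307/3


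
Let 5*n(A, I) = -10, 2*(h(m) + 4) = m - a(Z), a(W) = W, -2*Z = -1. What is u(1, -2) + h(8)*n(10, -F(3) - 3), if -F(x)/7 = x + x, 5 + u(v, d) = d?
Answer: -13/2 ≈ -6.5000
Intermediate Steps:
Z = ½ (Z = -½*(-1) = ½ ≈ 0.50000)
u(v, d) = -5 + d
h(m) = -17/4 + m/2 (h(m) = -4 + (m - 1*½)/2 = -4 + (m - ½)/2 = -4 + (-½ + m)/2 = -4 + (-¼ + m/2) = -17/4 + m/2)
F(x) = -14*x (F(x) = -7*(x + x) = -14*x)
n(A, I) = -2 (n(A, I) = (⅕)*(-10) = -2)
u(1, -2) + h(8)*n(10, -F(3) - 3) = (-5 - 2) + (-17/4 + (½)*8)*(-2) = -7 + (-17/4 + 4)*(-2) = -7 - ¼*(-2) = -7 + ½ = -13/2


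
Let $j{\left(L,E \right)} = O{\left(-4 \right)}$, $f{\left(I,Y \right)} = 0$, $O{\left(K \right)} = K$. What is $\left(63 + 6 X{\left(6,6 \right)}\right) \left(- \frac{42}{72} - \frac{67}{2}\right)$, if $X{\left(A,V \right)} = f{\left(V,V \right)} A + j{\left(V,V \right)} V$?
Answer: $\frac{11043}{4} \approx 2760.8$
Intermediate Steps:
$j{\left(L,E \right)} = -4$
$X{\left(A,V \right)} = - 4 V$ ($X{\left(A,V \right)} = 0 A - 4 V = 0 - 4 V = - 4 V$)
$\left(63 + 6 X{\left(6,6 \right)}\right) \left(- \frac{42}{72} - \frac{67}{2}\right) = \left(63 + 6 \left(\left(-4\right) 6\right)\right) \left(- \frac{42}{72} - \frac{67}{2}\right) = \left(63 + 6 \left(-24\right)\right) \left(\left(-42\right) \frac{1}{72} - \frac{67}{2}\right) = \left(63 - 144\right) \left(- \frac{7}{12} - \frac{67}{2}\right) = \left(-81\right) \left(- \frac{409}{12}\right) = \frac{11043}{4}$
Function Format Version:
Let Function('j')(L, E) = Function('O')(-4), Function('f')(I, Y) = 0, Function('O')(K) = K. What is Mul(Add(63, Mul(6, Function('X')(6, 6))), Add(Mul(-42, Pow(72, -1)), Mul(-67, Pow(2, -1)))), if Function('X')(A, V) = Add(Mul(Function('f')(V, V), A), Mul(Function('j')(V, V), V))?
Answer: Rational(11043, 4) ≈ 2760.8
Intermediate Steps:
Function('j')(L, E) = -4
Function('X')(A, V) = Mul(-4, V) (Function('X')(A, V) = Add(Mul(0, A), Mul(-4, V)) = Add(0, Mul(-4, V)) = Mul(-4, V))
Mul(Add(63, Mul(6, Function('X')(6, 6))), Add(Mul(-42, Pow(72, -1)), Mul(-67, Pow(2, -1)))) = Mul(Add(63, Mul(6, Mul(-4, 6))), Add(Mul(-42, Pow(72, -1)), Mul(-67, Pow(2, -1)))) = Mul(Add(63, Mul(6, -24)), Add(Mul(-42, Rational(1, 72)), Mul(-67, Rational(1, 2)))) = Mul(Add(63, -144), Add(Rational(-7, 12), Rational(-67, 2))) = Mul(-81, Rational(-409, 12)) = Rational(11043, 4)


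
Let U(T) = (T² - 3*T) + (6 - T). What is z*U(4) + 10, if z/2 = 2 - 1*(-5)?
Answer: 94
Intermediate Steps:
U(T) = 6 + T² - 4*T
z = 14 (z = 2*(2 - 1*(-5)) = 2*(2 + 5) = 2*7 = 14)
z*U(4) + 10 = 14*(6 + 4² - 4*4) + 10 = 14*(6 + 16 - 16) + 10 = 14*6 + 10 = 84 + 10 = 94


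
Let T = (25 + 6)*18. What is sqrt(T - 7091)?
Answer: I*sqrt(6533) ≈ 80.827*I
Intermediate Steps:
T = 558 (T = 31*18 = 558)
sqrt(T - 7091) = sqrt(558 - 7091) = sqrt(-6533) = I*sqrt(6533)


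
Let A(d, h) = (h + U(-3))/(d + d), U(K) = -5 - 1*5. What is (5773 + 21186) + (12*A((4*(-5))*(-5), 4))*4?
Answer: 673939/25 ≈ 26958.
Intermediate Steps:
U(K) = -10 (U(K) = -5 - 5 = -10)
A(d, h) = (-10 + h)/(2*d) (A(d, h) = (h - 10)/(d + d) = (-10 + h)/((2*d)) = (-10 + h)*(1/(2*d)) = (-10 + h)/(2*d))
(5773 + 21186) + (12*A((4*(-5))*(-5), 4))*4 = (5773 + 21186) + (12*((-10 + 4)/(2*(((4*(-5))*(-5))))))*4 = 26959 + (12*((½)*(-6)/(-20*(-5))))*4 = 26959 + (12*((½)*(-6)/100))*4 = 26959 + (12*((½)*(1/100)*(-6)))*4 = 26959 + (12*(-3/100))*4 = 26959 - 9/25*4 = 26959 - 36/25 = 673939/25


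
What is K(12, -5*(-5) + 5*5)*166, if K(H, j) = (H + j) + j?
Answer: 18592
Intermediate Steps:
K(H, j) = H + 2*j
K(12, -5*(-5) + 5*5)*166 = (12 + 2*(-5*(-5) + 5*5))*166 = (12 + 2*(25 + 25))*166 = (12 + 2*50)*166 = (12 + 100)*166 = 112*166 = 18592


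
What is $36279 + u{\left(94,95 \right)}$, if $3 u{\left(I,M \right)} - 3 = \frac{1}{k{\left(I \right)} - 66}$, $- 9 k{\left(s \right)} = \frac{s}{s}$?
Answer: $\frac{21586597}{595} \approx 36280.0$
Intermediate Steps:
$k{\left(s \right)} = - \frac{1}{9}$ ($k{\left(s \right)} = - \frac{s \frac{1}{s}}{9} = \left(- \frac{1}{9}\right) 1 = - \frac{1}{9}$)
$u{\left(I,M \right)} = \frac{592}{595}$ ($u{\left(I,M \right)} = 1 + \frac{1}{3 \left(- \frac{1}{9} - 66\right)} = 1 + \frac{1}{3 \left(- \frac{595}{9}\right)} = 1 + \frac{1}{3} \left(- \frac{9}{595}\right) = 1 - \frac{3}{595} = \frac{592}{595}$)
$36279 + u{\left(94,95 \right)} = 36279 + \frac{592}{595} = \frac{21586597}{595}$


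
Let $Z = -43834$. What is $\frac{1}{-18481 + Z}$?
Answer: $- \frac{1}{62315} \approx -1.6048 \cdot 10^{-5}$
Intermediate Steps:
$\frac{1}{-18481 + Z} = \frac{1}{-18481 - 43834} = \frac{1}{-62315} = - \frac{1}{62315}$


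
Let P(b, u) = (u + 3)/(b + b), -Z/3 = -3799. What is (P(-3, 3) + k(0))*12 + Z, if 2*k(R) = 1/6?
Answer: 11386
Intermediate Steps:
k(R) = 1/12 (k(R) = (1/2)/6 = (1/2)*(1/6) = 1/12)
Z = 11397 (Z = -3*(-3799) = 11397)
P(b, u) = (3 + u)/(2*b) (P(b, u) = (3 + u)/((2*b)) = (3 + u)*(1/(2*b)) = (3 + u)/(2*b))
(P(-3, 3) + k(0))*12 + Z = ((1/2)*(3 + 3)/(-3) + 1/12)*12 + 11397 = ((1/2)*(-1/3)*6 + 1/12)*12 + 11397 = (-1 + 1/12)*12 + 11397 = -11/12*12 + 11397 = -11 + 11397 = 11386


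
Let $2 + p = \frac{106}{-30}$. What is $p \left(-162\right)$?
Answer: $\frac{4482}{5} \approx 896.4$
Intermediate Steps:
$p = - \frac{83}{15}$ ($p = -2 + \frac{106}{-30} = -2 + 106 \left(- \frac{1}{30}\right) = -2 - \frac{53}{15} = - \frac{83}{15} \approx -5.5333$)
$p \left(-162\right) = \left(- \frac{83}{15}\right) \left(-162\right) = \frac{4482}{5}$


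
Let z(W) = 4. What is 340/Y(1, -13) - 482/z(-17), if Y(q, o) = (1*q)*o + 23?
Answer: -173/2 ≈ -86.500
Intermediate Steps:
Y(q, o) = 23 + o*q (Y(q, o) = q*o + 23 = o*q + 23 = 23 + o*q)
340/Y(1, -13) - 482/z(-17) = 340/(23 - 13*1) - 482/4 = 340/(23 - 13) - 482*1/4 = 340/10 - 241/2 = 340*(1/10) - 241/2 = 34 - 241/2 = -173/2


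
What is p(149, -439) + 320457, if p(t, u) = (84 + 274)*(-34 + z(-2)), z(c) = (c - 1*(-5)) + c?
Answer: 308643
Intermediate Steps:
z(c) = 5 + 2*c (z(c) = (c + 5) + c = (5 + c) + c = 5 + 2*c)
p(t, u) = -11814 (p(t, u) = (84 + 274)*(-34 + (5 + 2*(-2))) = 358*(-34 + (5 - 4)) = 358*(-34 + 1) = 358*(-33) = -11814)
p(149, -439) + 320457 = -11814 + 320457 = 308643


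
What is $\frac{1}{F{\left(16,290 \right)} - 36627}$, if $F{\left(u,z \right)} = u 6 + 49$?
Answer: $- \frac{1}{36482} \approx -2.7411 \cdot 10^{-5}$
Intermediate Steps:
$F{\left(u,z \right)} = 49 + 6 u$ ($F{\left(u,z \right)} = 6 u + 49 = 49 + 6 u$)
$\frac{1}{F{\left(16,290 \right)} - 36627} = \frac{1}{\left(49 + 6 \cdot 16\right) - 36627} = \frac{1}{\left(49 + 96\right) - 36627} = \frac{1}{145 - 36627} = \frac{1}{-36482} = - \frac{1}{36482}$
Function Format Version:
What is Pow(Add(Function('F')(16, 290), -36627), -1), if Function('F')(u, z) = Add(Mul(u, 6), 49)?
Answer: Rational(-1, 36482) ≈ -2.7411e-5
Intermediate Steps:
Function('F')(u, z) = Add(49, Mul(6, u)) (Function('F')(u, z) = Add(Mul(6, u), 49) = Add(49, Mul(6, u)))
Pow(Add(Function('F')(16, 290), -36627), -1) = Pow(Add(Add(49, Mul(6, 16)), -36627), -1) = Pow(Add(Add(49, 96), -36627), -1) = Pow(Add(145, -36627), -1) = Pow(-36482, -1) = Rational(-1, 36482)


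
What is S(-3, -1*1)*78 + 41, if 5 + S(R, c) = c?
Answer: -427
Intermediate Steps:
S(R, c) = -5 + c
S(-3, -1*1)*78 + 41 = (-5 - 1*1)*78 + 41 = (-5 - 1)*78 + 41 = -6*78 + 41 = -468 + 41 = -427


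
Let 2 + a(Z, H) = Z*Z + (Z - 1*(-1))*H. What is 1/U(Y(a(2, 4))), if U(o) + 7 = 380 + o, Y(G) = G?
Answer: 1/387 ≈ 0.0025840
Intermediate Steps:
a(Z, H) = -2 + Z² + H*(1 + Z) (a(Z, H) = -2 + (Z*Z + (Z - 1*(-1))*H) = -2 + (Z² + (Z + 1)*H) = -2 + (Z² + (1 + Z)*H) = -2 + (Z² + H*(1 + Z)) = -2 + Z² + H*(1 + Z))
U(o) = 373 + o (U(o) = -7 + (380 + o) = 373 + o)
1/U(Y(a(2, 4))) = 1/(373 + (-2 + 4 + 2² + 4*2)) = 1/(373 + (-2 + 4 + 4 + 8)) = 1/(373 + 14) = 1/387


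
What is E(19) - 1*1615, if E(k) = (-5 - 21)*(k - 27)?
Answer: -1407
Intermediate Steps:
E(k) = 702 - 26*k (E(k) = -26*(-27 + k) = 702 - 26*k)
E(19) - 1*1615 = (702 - 26*19) - 1*1615 = (702 - 494) - 1615 = 208 - 1615 = -1407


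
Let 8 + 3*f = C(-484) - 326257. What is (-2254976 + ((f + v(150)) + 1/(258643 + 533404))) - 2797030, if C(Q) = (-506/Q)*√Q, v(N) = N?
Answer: -4087446460716/792047 + 23*I/3 ≈ -5.1606e+6 + 7.6667*I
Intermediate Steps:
C(Q) = -506/√Q
f = -108755 + 23*I/3 (f = -8/3 + (-(-23)*I - 326257)/3 = -8/3 + (23*I - 326257)/3 = -8/3 + (-326257 + 23*I)/3 = -8/3 + (-326257/3 + 23*I/3) = -108755 + 23*I/3 ≈ -1.0876e+5 + 7.6667*I)
(-2254976 + ((f + v(150)) + 1/(258643 + 533404))) - 2797030 = (-2254976 + (((-108755 + 23*I/3) + 150) + 1/(258643 + 533404))) - 2797030 = (-2254976 + ((-108605 + 23*I/3) + 1/792047)) - 2797030 = (-2254976 + (-86020264434/792047 + 23*I/3)) - 2797030 = (-1872067240306/792047 + 23*I/3) - 2797030 = -4087446460716/792047 + 23*I/3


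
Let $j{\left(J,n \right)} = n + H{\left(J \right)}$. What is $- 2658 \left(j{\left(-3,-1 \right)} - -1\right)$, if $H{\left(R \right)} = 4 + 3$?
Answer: $-18606$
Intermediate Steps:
$H{\left(R \right)} = 7$
$j{\left(J,n \right)} = 7 + n$ ($j{\left(J,n \right)} = n + 7 = 7 + n$)
$- 2658 \left(j{\left(-3,-1 \right)} - -1\right) = - 2658 \left(\left(7 - 1\right) - -1\right) = - 2658 \left(6 + 1\right) = \left(-2658\right) 7 = -18606$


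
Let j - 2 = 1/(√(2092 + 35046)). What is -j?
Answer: -2 - √37138/37138 ≈ -2.0052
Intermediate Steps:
j = 2 + √37138/37138 (j = 2 + 1/(√(2092 + 35046)) = 2 + 1/(√37138) = 2 + √37138/37138 ≈ 2.0052)
-j = -(2 + √37138/37138) = -2 - √37138/37138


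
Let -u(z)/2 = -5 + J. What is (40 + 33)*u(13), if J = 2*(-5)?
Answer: 2190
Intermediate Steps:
J = -10
u(z) = 30 (u(z) = -2*(-5 - 10) = -2*(-15) = 30)
(40 + 33)*u(13) = (40 + 33)*30 = 73*30 = 2190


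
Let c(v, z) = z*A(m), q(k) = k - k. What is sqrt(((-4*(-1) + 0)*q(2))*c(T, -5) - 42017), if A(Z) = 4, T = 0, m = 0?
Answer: I*sqrt(42017) ≈ 204.98*I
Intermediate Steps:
q(k) = 0
c(v, z) = 4*z (c(v, z) = z*4 = 4*z)
sqrt(((-4*(-1) + 0)*q(2))*c(T, -5) - 42017) = sqrt(((-4*(-1) + 0)*0)*(4*(-5)) - 42017) = sqrt(((4 + 0)*0)*(-20) - 42017) = sqrt((4*0)*(-20) - 42017) = sqrt(0*(-20) - 42017) = sqrt(0 - 42017) = sqrt(-42017) = I*sqrt(42017)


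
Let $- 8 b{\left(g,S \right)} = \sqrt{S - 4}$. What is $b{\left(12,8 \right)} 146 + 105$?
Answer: $\frac{137}{2} \approx 68.5$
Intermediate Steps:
$b{\left(g,S \right)} = - \frac{\sqrt{-4 + S}}{8}$ ($b{\left(g,S \right)} = - \frac{\sqrt{S - 4}}{8} = - \frac{\sqrt{-4 + S}}{8}$)
$b{\left(12,8 \right)} 146 + 105 = - \frac{\sqrt{-4 + 8}}{8} \cdot 146 + 105 = - \frac{\sqrt{4}}{8} \cdot 146 + 105 = \left(- \frac{1}{8}\right) 2 \cdot 146 + 105 = \left(- \frac{1}{4}\right) 146 + 105 = - \frac{73}{2} + 105 = \frac{137}{2}$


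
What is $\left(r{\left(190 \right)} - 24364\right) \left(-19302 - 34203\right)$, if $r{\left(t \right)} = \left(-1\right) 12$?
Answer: $1304237880$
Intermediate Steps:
$r{\left(t \right)} = -12$
$\left(r{\left(190 \right)} - 24364\right) \left(-19302 - 34203\right) = \left(-12 - 24364\right) \left(-19302 - 34203\right) = \left(-24376\right) \left(-53505\right) = 1304237880$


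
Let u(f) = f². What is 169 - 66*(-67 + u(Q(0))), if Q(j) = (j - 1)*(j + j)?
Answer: 4591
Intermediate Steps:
Q(j) = 2*j*(-1 + j) (Q(j) = (-1 + j)*(2*j) = 2*j*(-1 + j))
169 - 66*(-67 + u(Q(0))) = 169 - 66*(-67 + (2*0*(-1 + 0))²) = 169 - 66*(-67 + (2*0*(-1))²) = 169 - 66*(-67 + 0²) = 169 - 66*(-67 + 0) = 169 - 66*(-67) = 169 - 1*(-4422) = 169 + 4422 = 4591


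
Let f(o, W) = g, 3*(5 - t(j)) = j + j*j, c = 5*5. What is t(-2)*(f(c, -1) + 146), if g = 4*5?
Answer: 2158/3 ≈ 719.33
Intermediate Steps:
c = 25
t(j) = 5 - j/3 - j**2/3 (t(j) = 5 - (j + j*j)/3 = 5 - (j + j**2)/3 = 5 + (-j/3 - j**2/3) = 5 - j/3 - j**2/3)
g = 20
f(o, W) = 20
t(-2)*(f(c, -1) + 146) = (5 - 1/3*(-2) - 1/3*(-2)**2)*(20 + 146) = (5 + 2/3 - 1/3*4)*166 = (5 + 2/3 - 4/3)*166 = (13/3)*166 = 2158/3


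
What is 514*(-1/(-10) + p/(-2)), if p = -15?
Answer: 19532/5 ≈ 3906.4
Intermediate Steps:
514*(-1/(-10) + p/(-2)) = 514*(-1/(-10) - 15/(-2)) = 514*(-1*(-⅒) - 15*(-½)) = 514*(⅒ + 15/2) = 514*(38/5) = 19532/5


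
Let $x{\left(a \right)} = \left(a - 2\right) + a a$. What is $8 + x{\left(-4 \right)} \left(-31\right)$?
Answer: $-302$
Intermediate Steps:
$x{\left(a \right)} = -2 + a + a^{2}$ ($x{\left(a \right)} = \left(-2 + a\right) + a^{2} = -2 + a + a^{2}$)
$8 + x{\left(-4 \right)} \left(-31\right) = 8 + \left(-2 - 4 + \left(-4\right)^{2}\right) \left(-31\right) = 8 + \left(-2 - 4 + 16\right) \left(-31\right) = 8 + 10 \left(-31\right) = 8 - 310 = -302$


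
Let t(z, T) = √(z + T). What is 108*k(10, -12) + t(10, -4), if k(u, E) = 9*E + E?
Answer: -12960 + √6 ≈ -12958.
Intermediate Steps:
t(z, T) = √(T + z)
k(u, E) = 10*E
108*k(10, -12) + t(10, -4) = 108*(10*(-12)) + √(-4 + 10) = 108*(-120) + √6 = -12960 + √6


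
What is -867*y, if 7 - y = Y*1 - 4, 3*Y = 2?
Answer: -8959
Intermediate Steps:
Y = ⅔ (Y = (⅓)*2 = ⅔ ≈ 0.66667)
y = 31/3 (y = 7 - ((⅔)*1 - 4) = 7 - (⅔ - 4) = 7 - 1*(-10/3) = 7 + 10/3 = 31/3 ≈ 10.333)
-867*y = -867*31/3 = -8959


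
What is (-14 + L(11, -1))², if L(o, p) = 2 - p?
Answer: 121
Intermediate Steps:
(-14 + L(11, -1))² = (-14 + (2 - 1*(-1)))² = (-14 + (2 + 1))² = (-14 + 3)² = (-11)² = 121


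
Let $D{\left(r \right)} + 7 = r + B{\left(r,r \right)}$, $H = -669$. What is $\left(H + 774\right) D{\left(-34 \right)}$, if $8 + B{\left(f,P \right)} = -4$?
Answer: $-5565$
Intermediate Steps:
$B{\left(f,P \right)} = -12$ ($B{\left(f,P \right)} = -8 - 4 = -12$)
$D{\left(r \right)} = -19 + r$ ($D{\left(r \right)} = -7 + \left(r - 12\right) = -7 + \left(-12 + r\right) = -19 + r$)
$\left(H + 774\right) D{\left(-34 \right)} = \left(-669 + 774\right) \left(-19 - 34\right) = 105 \left(-53\right) = -5565$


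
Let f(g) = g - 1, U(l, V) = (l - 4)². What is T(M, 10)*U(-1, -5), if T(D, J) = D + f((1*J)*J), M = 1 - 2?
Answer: 2450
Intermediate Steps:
M = -1
U(l, V) = (-4 + l)²
f(g) = -1 + g
T(D, J) = -1 + D + J² (T(D, J) = D + (-1 + (1*J)*J) = D + (-1 + J*J) = D + (-1 + J²) = -1 + D + J²)
T(M, 10)*U(-1, -5) = (-1 - 1 + 10²)*(-4 - 1)² = (-1 - 1 + 100)*(-5)² = 98*25 = 2450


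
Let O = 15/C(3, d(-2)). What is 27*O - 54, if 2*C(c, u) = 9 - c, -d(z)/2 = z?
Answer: 81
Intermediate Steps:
d(z) = -2*z
C(c, u) = 9/2 - c/2 (C(c, u) = (9 - c)/2 = 9/2 - c/2)
O = 5 (O = 15/(9/2 - 1/2*3) = 15/(9/2 - 3/2) = 15/3 = 15*(1/3) = 5)
27*O - 54 = 27*5 - 54 = 135 - 54 = 81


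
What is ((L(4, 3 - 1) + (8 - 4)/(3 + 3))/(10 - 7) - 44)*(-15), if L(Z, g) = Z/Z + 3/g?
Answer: 3865/6 ≈ 644.17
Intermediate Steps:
L(Z, g) = 1 + 3/g
((L(4, 3 - 1) + (8 - 4)/(3 + 3))/(10 - 7) - 44)*(-15) = (((3 + (3 - 1))/(3 - 1) + (8 - 4)/(3 + 3))/(10 - 7) - 44)*(-15) = (((3 + 2)/2 + 4/6)/3 - 44)*(-15) = (((½)*5 + 4*(⅙))*(⅓) - 44)*(-15) = ((5/2 + ⅔)*(⅓) - 44)*(-15) = ((19/6)*(⅓) - 44)*(-15) = (19/18 - 44)*(-15) = -773/18*(-15) = 3865/6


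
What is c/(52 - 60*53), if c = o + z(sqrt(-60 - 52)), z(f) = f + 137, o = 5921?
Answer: -3029/1564 - I*sqrt(7)/782 ≈ -1.9367 - 0.0033833*I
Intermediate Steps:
z(f) = 137 + f
c = 6058 + 4*I*sqrt(7) (c = 5921 + (137 + sqrt(-60 - 52)) = 5921 + (137 + sqrt(-112)) = 5921 + (137 + 4*I*sqrt(7)) = 6058 + 4*I*sqrt(7) ≈ 6058.0 + 10.583*I)
c/(52 - 60*53) = (6058 + 4*I*sqrt(7))/(52 - 60*53) = (6058 + 4*I*sqrt(7))/(52 - 3180) = (6058 + 4*I*sqrt(7))/(-3128) = (6058 + 4*I*sqrt(7))*(-1/3128) = -3029/1564 - I*sqrt(7)/782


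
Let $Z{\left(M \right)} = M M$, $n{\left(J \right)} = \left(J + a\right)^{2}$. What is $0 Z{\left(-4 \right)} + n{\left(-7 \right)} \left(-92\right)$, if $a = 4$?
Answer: $-828$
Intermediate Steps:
$n{\left(J \right)} = \left(4 + J\right)^{2}$ ($n{\left(J \right)} = \left(J + 4\right)^{2} = \left(4 + J\right)^{2}$)
$Z{\left(M \right)} = M^{2}$
$0 Z{\left(-4 \right)} + n{\left(-7 \right)} \left(-92\right) = 0 \left(-4\right)^{2} + \left(4 - 7\right)^{2} \left(-92\right) = 0 \cdot 16 + \left(-3\right)^{2} \left(-92\right) = 0 + 9 \left(-92\right) = 0 - 828 = -828$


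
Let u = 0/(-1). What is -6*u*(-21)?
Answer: 0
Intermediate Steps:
u = 0 (u = 0*(-1) = 0)
-6*u*(-21) = -6*0*(-21) = 0*(-21) = 0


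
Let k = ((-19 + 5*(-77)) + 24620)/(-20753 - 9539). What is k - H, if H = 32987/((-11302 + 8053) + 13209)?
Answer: -310108391/75427080 ≈ -4.1114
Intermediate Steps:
H = 32987/9960 (H = 32987/(-3249 + 13209) = 32987/9960 ≈ 3.3119)
k = -6054/7573 (k = ((-19 - 385) + 24620)/(-30292) = (-404 + 24620)*(-1/30292) = 24216*(-1/30292) = -6054/7573 ≈ -0.79942)
k - H = -6054/7573 - 1*32987/9960 = -6054/7573 - 32987/9960 = -310108391/75427080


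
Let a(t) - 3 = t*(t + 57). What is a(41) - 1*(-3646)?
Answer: 7667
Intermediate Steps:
a(t) = 3 + t*(57 + t) (a(t) = 3 + t*(t + 57) = 3 + t*(57 + t))
a(41) - 1*(-3646) = (3 + 41² + 57*41) - 1*(-3646) = (3 + 1681 + 2337) + 3646 = 4021 + 3646 = 7667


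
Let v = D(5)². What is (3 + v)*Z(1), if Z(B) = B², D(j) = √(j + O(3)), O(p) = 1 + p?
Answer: 12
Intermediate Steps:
D(j) = √(4 + j) (D(j) = √(j + (1 + 3)) = √(j + 4) = √(4 + j))
v = 9 (v = (√(4 + 5))² = (√9)² = 3² = 9)
(3 + v)*Z(1) = (3 + 9)*1² = 12*1 = 12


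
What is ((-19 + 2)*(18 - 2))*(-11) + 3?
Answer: 2995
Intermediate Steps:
((-19 + 2)*(18 - 2))*(-11) + 3 = -17*16*(-11) + 3 = -272*(-11) + 3 = 2992 + 3 = 2995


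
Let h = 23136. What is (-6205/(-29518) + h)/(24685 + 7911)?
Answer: 682934653/962168728 ≈ 0.70979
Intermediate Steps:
(-6205/(-29518) + h)/(24685 + 7911) = (-6205/(-29518) + 23136)/(24685 + 7911) = (-6205*(-1/29518) + 23136)/32596 = (6205/29518 + 23136)*(1/32596) = (682934653/29518)*(1/32596) = 682934653/962168728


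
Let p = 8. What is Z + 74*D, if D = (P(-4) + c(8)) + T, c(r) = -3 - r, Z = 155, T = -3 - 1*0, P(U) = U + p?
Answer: -585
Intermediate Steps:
P(U) = 8 + U (P(U) = U + 8 = 8 + U)
T = -3 (T = -3 + 0 = -3)
D = -10 (D = ((8 - 4) + (-3 - 1*8)) - 3 = (4 + (-3 - 8)) - 3 = (4 - 11) - 3 = -7 - 3 = -10)
Z + 74*D = 155 + 74*(-10) = 155 - 740 = -585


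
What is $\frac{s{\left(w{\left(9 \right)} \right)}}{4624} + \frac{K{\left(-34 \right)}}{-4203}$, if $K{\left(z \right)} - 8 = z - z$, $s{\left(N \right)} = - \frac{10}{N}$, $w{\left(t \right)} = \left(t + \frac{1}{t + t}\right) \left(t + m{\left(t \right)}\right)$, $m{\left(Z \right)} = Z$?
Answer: $- \frac{3035863}{1583925768} \approx -0.0019167$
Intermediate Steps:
$w{\left(t \right)} = 2 t \left(t + \frac{1}{2 t}\right)$ ($w{\left(t \right)} = \left(t + \frac{1}{t + t}\right) \left(t + t\right) = \left(t + \frac{1}{2 t}\right) 2 t = 2 t \left(t + \frac{1}{2 t}\right)$)
$K{\left(z \right)} = 8$ ($K{\left(z \right)} = 8 + \left(z - z\right) = 8 + 0 = 8$)
$\frac{s{\left(w{\left(9 \right)} \right)}}{4624} + \frac{K{\left(-34 \right)}}{-4203} = \frac{\left(-10\right) \frac{1}{1 + 2 \cdot 9^{2}}}{4624} + \frac{8}{-4203} = - \frac{10}{1 + 2 \cdot 81} \cdot \frac{1}{4624} + 8 \left(- \frac{1}{4203}\right) = - \frac{10}{1 + 162} \cdot \frac{1}{4624} - \frac{8}{4203} = - \frac{10}{163} \cdot \frac{1}{4624} - \frac{8}{4203} = \left(-10\right) \frac{1}{163} \cdot \frac{1}{4624} - \frac{8}{4203} = \left(- \frac{10}{163}\right) \frac{1}{4624} - \frac{8}{4203} = - \frac{5}{376856} - \frac{8}{4203} = - \frac{3035863}{1583925768}$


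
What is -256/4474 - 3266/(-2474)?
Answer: 3494685/2767169 ≈ 1.2629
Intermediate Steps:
-256/4474 - 3266/(-2474) = -256*1/4474 - 3266*(-1/2474) = -128/2237 + 1633/1237 = 3494685/2767169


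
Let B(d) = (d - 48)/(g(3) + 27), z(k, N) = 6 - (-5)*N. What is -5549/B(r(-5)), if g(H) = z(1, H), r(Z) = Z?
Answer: 266352/53 ≈ 5025.5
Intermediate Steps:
z(k, N) = 6 + 5*N
g(H) = 6 + 5*H
B(d) = -1 + d/48 (B(d) = (d - 48)/((6 + 5*3) + 27) = (-48 + d)/((6 + 15) + 27) = (-48 + d)/(21 + 27) = (-48 + d)/48 = (-48 + d)*(1/48) = -1 + d/48)
-5549/B(r(-5)) = -5549/(-1 + (1/48)*(-5)) = -5549/(-1 - 5/48) = -5549/(-53/48) = -5549*(-48/53) = 266352/53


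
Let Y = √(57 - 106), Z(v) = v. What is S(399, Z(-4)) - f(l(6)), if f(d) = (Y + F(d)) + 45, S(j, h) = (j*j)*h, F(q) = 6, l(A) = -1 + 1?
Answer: -636855 - 7*I ≈ -6.3686e+5 - 7.0*I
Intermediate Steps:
l(A) = 0
Y = 7*I (Y = √(-49) = 7*I ≈ 7.0*I)
S(j, h) = h*j² (S(j, h) = j²*h = h*j²)
f(d) = 51 + 7*I (f(d) = (7*I + 6) + 45 = (6 + 7*I) + 45 = 51 + 7*I)
S(399, Z(-4)) - f(l(6)) = -4*399² - (51 + 7*I) = -4*159201 + (-51 - 7*I) = -636804 + (-51 - 7*I) = -636855 - 7*I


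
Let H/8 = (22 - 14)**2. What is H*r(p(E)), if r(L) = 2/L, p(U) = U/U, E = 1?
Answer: 1024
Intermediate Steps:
p(U) = 1
H = 512 (H = 8*(22 - 14)**2 = 8*8**2 = 8*64 = 512)
H*r(p(E)) = 512*(2/1) = 512*(2*1) = 512*2 = 1024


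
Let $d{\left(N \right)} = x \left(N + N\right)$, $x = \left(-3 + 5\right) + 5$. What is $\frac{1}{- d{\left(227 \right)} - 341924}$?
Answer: $- \frac{1}{345102} \approx -2.8977 \cdot 10^{-6}$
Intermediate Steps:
$x = 7$ ($x = 2 + 5 = 7$)
$d{\left(N \right)} = 14 N$ ($d{\left(N \right)} = 7 \left(N + N\right) = 7 \cdot 2 N = 14 N$)
$\frac{1}{- d{\left(227 \right)} - 341924} = \frac{1}{- 14 \cdot 227 - 341924} = \frac{1}{\left(-1\right) 3178 - 341924} = \frac{1}{-3178 - 341924} = \frac{1}{-345102} = - \frac{1}{345102}$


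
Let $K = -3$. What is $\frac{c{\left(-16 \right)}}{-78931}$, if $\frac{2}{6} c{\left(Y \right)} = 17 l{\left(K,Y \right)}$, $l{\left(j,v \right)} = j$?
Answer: $\frac{9}{4643} \approx 0.0019384$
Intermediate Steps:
$c{\left(Y \right)} = -153$ ($c{\left(Y \right)} = 3 \cdot 17 \left(-3\right) = 3 \left(-51\right) = -153$)
$\frac{c{\left(-16 \right)}}{-78931} = - \frac{153}{-78931} = \left(-153\right) \left(- \frac{1}{78931}\right) = \frac{9}{4643}$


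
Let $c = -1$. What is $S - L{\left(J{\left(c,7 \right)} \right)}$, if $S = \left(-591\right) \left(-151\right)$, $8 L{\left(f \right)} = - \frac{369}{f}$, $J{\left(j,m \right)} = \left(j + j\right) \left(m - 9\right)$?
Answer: $\frac{2856081}{32} \approx 89253.0$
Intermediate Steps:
$J{\left(j,m \right)} = 2 j \left(-9 + m\right)$
$L{\left(f \right)} = - \frac{369}{8 f}$ ($L{\left(f \right)} = \frac{\left(-369\right) \frac{1}{f}}{8} = - \frac{369}{8 f}$)
$S = 89241$
$S - L{\left(J{\left(c,7 \right)} \right)} = 89241 - - \frac{369}{8 \cdot 2 \left(-1\right) \left(-9 + 7\right)} = 89241 - - \frac{369}{8 \cdot 2 \left(-1\right) \left(-2\right)} = 89241 - - \frac{369}{8 \cdot 4} = 89241 - \left(- \frac{369}{8}\right) \frac{1}{4} = 89241 - - \frac{369}{32} = 89241 + \frac{369}{32} = \frac{2856081}{32}$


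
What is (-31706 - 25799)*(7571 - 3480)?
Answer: -235252955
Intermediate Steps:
(-31706 - 25799)*(7571 - 3480) = -57505*4091 = -235252955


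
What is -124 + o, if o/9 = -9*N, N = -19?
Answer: 1415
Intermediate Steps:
o = 1539 (o = 9*(-9*(-19)) = 9*171 = 1539)
-124 + o = -124 + 1539 = 1415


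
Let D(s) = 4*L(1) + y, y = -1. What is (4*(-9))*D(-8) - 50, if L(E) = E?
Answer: -158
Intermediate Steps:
D(s) = 3 (D(s) = 4*1 - 1 = 4 - 1 = 3)
(4*(-9))*D(-8) - 50 = (4*(-9))*3 - 50 = -36*3 - 50 = -108 - 50 = -158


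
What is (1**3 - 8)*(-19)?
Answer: 133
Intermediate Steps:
(1**3 - 8)*(-19) = (1 - 8)*(-19) = -7*(-19) = 133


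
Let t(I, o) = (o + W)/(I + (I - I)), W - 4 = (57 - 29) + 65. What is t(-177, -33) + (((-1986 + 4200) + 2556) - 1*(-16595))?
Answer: 3781541/177 ≈ 21365.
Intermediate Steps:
W = 97 (W = 4 + ((57 - 29) + 65) = 4 + (28 + 65) = 4 + 93 = 97)
t(I, o) = (97 + o)/I (t(I, o) = (o + 97)/(I + (I - I)) = (97 + o)/(I + 0) = (97 + o)/I)
t(-177, -33) + (((-1986 + 4200) + 2556) - 1*(-16595)) = (97 - 33)/(-177) + (((-1986 + 4200) + 2556) - 1*(-16595)) = -1/177*64 + ((2214 + 2556) + 16595) = -64/177 + (4770 + 16595) = -64/177 + 21365 = 3781541/177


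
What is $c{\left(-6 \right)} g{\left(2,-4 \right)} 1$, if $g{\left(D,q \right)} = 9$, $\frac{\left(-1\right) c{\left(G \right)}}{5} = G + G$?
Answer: $540$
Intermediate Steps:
$c{\left(G \right)} = - 10 G$ ($c{\left(G \right)} = - 5 \left(G + G\right) = - 5 \cdot 2 G = - 10 G$)
$c{\left(-6 \right)} g{\left(2,-4 \right)} 1 = \left(-10\right) \left(-6\right) 9 \cdot 1 = 60 \cdot 9 \cdot 1 = 540 \cdot 1 = 540$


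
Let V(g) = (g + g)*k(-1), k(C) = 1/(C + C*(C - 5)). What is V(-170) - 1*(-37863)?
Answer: 37795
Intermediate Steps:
k(C) = 1/(C + C*(-5 + C))
V(g) = 2*g/5 (V(g) = (g + g)*(1/((-1)*(-4 - 1))) = (2*g)*(-1/(-5)) = (2*g)*(-1*(-⅕)) = (2*g)*(⅕) = 2*g/5)
V(-170) - 1*(-37863) = (⅖)*(-170) - 1*(-37863) = -68 + 37863 = 37795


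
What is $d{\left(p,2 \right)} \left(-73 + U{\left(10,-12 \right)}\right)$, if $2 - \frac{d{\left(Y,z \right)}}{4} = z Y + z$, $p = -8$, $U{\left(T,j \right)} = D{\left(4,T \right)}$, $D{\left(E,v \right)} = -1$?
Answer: $-4736$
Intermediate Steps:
$U{\left(T,j \right)} = -1$
$d{\left(Y,z \right)} = 8 - 4 z - 4 Y z$ ($d{\left(Y,z \right)} = 8 - 4 \left(z Y + z\right) = 8 - 4 \left(Y z + z\right) = 8 - 4 \left(z + Y z\right) = 8 - \left(4 z + 4 Y z\right) = 8 - 4 z - 4 Y z$)
$d{\left(p,2 \right)} \left(-73 + U{\left(10,-12 \right)}\right) = \left(8 - 8 - \left(-32\right) 2\right) \left(-73 - 1\right) = \left(8 - 8 + 64\right) \left(-74\right) = 64 \left(-74\right) = -4736$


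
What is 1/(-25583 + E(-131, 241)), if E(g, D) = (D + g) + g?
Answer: -1/25604 ≈ -3.9056e-5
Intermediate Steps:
E(g, D) = D + 2*g
1/(-25583 + E(-131, 241)) = 1/(-25583 + (241 + 2*(-131))) = 1/(-25583 + (241 - 262)) = 1/(-25583 - 21) = 1/(-25604) = -1/25604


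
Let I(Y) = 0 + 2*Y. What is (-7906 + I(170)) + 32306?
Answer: 24740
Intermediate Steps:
I(Y) = 2*Y
(-7906 + I(170)) + 32306 = (-7906 + 2*170) + 32306 = (-7906 + 340) + 32306 = -7566 + 32306 = 24740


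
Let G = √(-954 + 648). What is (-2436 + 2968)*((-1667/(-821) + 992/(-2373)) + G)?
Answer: 238743284/278319 + 1596*I*√34 ≈ 857.8 + 9306.2*I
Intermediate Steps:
G = 3*I*√34 (G = √(-306) = 3*I*√34 ≈ 17.493*I)
(-2436 + 2968)*((-1667/(-821) + 992/(-2373)) + G) = (-2436 + 2968)*((-1667/(-821) + 992/(-2373)) + 3*I*√34) = 532*((-1667*(-1/821) + 992*(-1/2373)) + 3*I*√34) = 532*((1667/821 - 992/2373) + 3*I*√34) = 532*(3141359/1948233 + 3*I*√34) = 238743284/278319 + 1596*I*√34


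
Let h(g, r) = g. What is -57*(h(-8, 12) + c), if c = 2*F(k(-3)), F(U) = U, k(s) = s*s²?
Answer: 3534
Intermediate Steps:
k(s) = s³
c = -54 (c = 2*(-3)³ = 2*(-27) = -54)
-57*(h(-8, 12) + c) = -57*(-8 - 54) = -57*(-62) = 3534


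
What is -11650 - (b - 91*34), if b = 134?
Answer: -8690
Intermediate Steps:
-11650 - (b - 91*34) = -11650 - (134 - 91*34) = -11650 - (134 - 3094) = -11650 - 1*(-2960) = -11650 + 2960 = -8690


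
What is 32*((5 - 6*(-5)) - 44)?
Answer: -288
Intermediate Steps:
32*((5 - 6*(-5)) - 44) = 32*((5 + 30) - 44) = 32*(35 - 44) = 32*(-9) = -288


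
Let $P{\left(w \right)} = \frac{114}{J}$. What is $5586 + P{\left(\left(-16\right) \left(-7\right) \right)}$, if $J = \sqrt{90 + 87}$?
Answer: $5586 + \frac{38 \sqrt{177}}{59} \approx 5594.6$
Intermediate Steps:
$J = \sqrt{177} \approx 13.304$
$P{\left(w \right)} = \frac{38 \sqrt{177}}{59}$ ($P{\left(w \right)} = \frac{114}{\sqrt{177}} = 114 \frac{\sqrt{177}}{177} = \frac{38 \sqrt{177}}{59}$)
$5586 + P{\left(\left(-16\right) \left(-7\right) \right)} = 5586 + \frac{38 \sqrt{177}}{59}$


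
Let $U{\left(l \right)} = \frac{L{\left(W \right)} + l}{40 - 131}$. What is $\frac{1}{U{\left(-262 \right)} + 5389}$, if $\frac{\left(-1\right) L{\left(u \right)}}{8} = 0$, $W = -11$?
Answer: $\frac{91}{490661} \approx 0.00018546$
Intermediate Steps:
$L{\left(u \right)} = 0$ ($L{\left(u \right)} = \left(-8\right) 0 = 0$)
$U{\left(l \right)} = - \frac{l}{91}$ ($U{\left(l \right)} = \frac{0 + l}{40 - 131} = \frac{l}{-91} = l \left(- \frac{1}{91}\right) = - \frac{l}{91}$)
$\frac{1}{U{\left(-262 \right)} + 5389} = \frac{1}{\left(- \frac{1}{91}\right) \left(-262\right) + 5389} = \frac{1}{\frac{262}{91} + 5389} = \frac{1}{\frac{490661}{91}} = \frac{91}{490661}$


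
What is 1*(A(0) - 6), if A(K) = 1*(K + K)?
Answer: -6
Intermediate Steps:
A(K) = 2*K (A(K) = 1*(2*K) = 2*K)
1*(A(0) - 6) = 1*(2*0 - 6) = 1*(0 - 6) = 1*(-6) = -6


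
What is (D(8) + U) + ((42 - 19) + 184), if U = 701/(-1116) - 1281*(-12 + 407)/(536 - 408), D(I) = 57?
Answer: -131767069/35712 ≈ -3689.7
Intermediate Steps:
U = -141195037/35712 (U = 701*(-1/1116) - 1281/(128/395) = -701/1116 - 1281/(128*(1/395)) = -701/1116 - 1281/128/395 = -701/1116 - 1281*395/128 = -701/1116 - 505995/128 = -141195037/35712 ≈ -3953.7)
(D(8) + U) + ((42 - 19) + 184) = (57 - 141195037/35712) + ((42 - 19) + 184) = -139159453/35712 + (23 + 184) = -139159453/35712 + 207 = -131767069/35712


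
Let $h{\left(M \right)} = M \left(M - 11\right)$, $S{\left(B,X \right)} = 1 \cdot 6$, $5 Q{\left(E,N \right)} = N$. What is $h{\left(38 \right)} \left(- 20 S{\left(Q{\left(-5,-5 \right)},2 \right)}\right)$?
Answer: $-123120$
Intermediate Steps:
$Q{\left(E,N \right)} = \frac{N}{5}$
$S{\left(B,X \right)} = 6$
$h{\left(M \right)} = M \left(-11 + M\right)$
$h{\left(38 \right)} \left(- 20 S{\left(Q{\left(-5,-5 \right)},2 \right)}\right) = 38 \left(-11 + 38\right) \left(\left(-20\right) 6\right) = 38 \cdot 27 \left(-120\right) = 1026 \left(-120\right) = -123120$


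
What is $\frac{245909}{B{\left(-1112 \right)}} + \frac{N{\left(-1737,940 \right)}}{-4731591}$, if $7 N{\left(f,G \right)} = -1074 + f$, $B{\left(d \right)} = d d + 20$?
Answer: $\frac{388012459997}{1950305031108} \approx 0.19895$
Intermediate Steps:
$B{\left(d \right)} = 20 + d^{2}$ ($B{\left(d \right)} = d^{2} + 20 = 20 + d^{2}$)
$N{\left(f,G \right)} = - \frac{1074}{7} + \frac{f}{7}$ ($N{\left(f,G \right)} = \frac{-1074 + f}{7} = - \frac{1074}{7} + \frac{f}{7}$)
$\frac{245909}{B{\left(-1112 \right)}} + \frac{N{\left(-1737,940 \right)}}{-4731591} = \frac{245909}{20 + \left(-1112\right)^{2}} + \frac{- \frac{1074}{7} + \frac{1}{7} \left(-1737\right)}{-4731591} = \frac{245909}{20 + 1236544} + \left(- \frac{1074}{7} - \frac{1737}{7}\right) \left(- \frac{1}{4731591}\right) = \frac{245909}{1236564} - - \frac{937}{11040379} = 245909 \cdot \frac{1}{1236564} + \frac{937}{11040379} = \frac{245909}{1236564} + \frac{937}{11040379} = \frac{388012459997}{1950305031108}$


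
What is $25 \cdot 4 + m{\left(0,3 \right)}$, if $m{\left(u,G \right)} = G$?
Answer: $103$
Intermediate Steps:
$25 \cdot 4 + m{\left(0,3 \right)} = 25 \cdot 4 + 3 = 100 + 3 = 103$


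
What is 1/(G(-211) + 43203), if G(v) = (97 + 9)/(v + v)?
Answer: 211/9115780 ≈ 2.3147e-5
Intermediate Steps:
G(v) = 53/v (G(v) = 106/((2*v)) = 106*(1/(2*v)) = 53/v)
1/(G(-211) + 43203) = 1/(53/(-211) + 43203) = 1/(53*(-1/211) + 43203) = 1/(-53/211 + 43203) = 1/(9115780/211) = 211/9115780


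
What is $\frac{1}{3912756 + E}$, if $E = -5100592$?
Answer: $- \frac{1}{1187836} \approx -8.4187 \cdot 10^{-7}$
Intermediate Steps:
$\frac{1}{3912756 + E} = \frac{1}{3912756 - 5100592} = \frac{1}{-1187836} = - \frac{1}{1187836}$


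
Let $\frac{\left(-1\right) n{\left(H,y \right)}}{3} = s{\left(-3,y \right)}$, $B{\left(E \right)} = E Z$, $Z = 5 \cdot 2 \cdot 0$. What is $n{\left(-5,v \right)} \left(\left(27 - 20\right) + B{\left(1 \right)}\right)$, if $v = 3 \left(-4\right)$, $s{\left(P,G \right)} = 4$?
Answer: $-84$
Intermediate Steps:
$Z = 0$ ($Z = 10 \cdot 0 = 0$)
$B{\left(E \right)} = 0$ ($B{\left(E \right)} = E 0 = 0$)
$v = -12$
$n{\left(H,y \right)} = -12$ ($n{\left(H,y \right)} = \left(-3\right) 4 = -12$)
$n{\left(-5,v \right)} \left(\left(27 - 20\right) + B{\left(1 \right)}\right) = - 12 \left(\left(27 - 20\right) + 0\right) = - 12 \left(7 + 0\right) = \left(-12\right) 7 = -84$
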